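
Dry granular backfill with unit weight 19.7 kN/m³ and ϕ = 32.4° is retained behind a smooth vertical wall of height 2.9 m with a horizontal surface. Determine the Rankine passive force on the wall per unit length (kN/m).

274 kN/m

K_p = tan²(45° + φ/2) = 3.309.
P_p = ½ K_p γ H² = 0.5 × 3.309 × 19.7 × 2.9² = 274.1 kN/m.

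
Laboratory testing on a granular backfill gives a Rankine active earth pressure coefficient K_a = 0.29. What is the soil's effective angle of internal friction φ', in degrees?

K_a = tan²(45° − φ/2) ⇒ 45° − φ/2 = arctan(√0.29) = 28.30°.
φ = 2(45° − 28.30°) = 33.39°.

33.4°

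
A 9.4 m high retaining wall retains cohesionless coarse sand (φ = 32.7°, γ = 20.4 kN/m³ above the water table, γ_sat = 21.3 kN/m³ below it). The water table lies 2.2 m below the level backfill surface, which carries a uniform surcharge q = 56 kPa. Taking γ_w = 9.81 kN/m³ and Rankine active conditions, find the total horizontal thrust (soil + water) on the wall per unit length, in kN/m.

K_a = tan²(45° − φ/2) = 0.2985.
γ' = 21.3 − 9.81 = 11.49 kN/m³. h₂ = H − d_w = 7.2 m.
σ'_h: at surface K_a·q = 16.72; at WT K_a(q+γd_w) = 30.11; at base K_a(q+γd_w+γ'h₂) = 54.81 kPa.
P₁ = ½(16.72+30.11)×2.2 = 51.51; P₂ = ½(30.11+54.81)×7.2 = 305.7; P_w = ½γ_w h₂² = 254.3.
Total = 51.51+305.7+254.3 = 611.5 kN/m.

611 kN/m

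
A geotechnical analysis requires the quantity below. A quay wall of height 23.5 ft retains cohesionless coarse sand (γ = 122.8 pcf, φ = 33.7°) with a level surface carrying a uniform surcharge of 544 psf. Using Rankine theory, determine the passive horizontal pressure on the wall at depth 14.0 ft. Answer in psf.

K_p = (1 + sin φ)/(1 − sin φ) = 3.493.
σ_v = γz + q = 122.8 × 14.0 + 544 = 2263 psf.
σ_h = K_p σ_v = 3.493 × 2263 = 7905 psf.

7900 psf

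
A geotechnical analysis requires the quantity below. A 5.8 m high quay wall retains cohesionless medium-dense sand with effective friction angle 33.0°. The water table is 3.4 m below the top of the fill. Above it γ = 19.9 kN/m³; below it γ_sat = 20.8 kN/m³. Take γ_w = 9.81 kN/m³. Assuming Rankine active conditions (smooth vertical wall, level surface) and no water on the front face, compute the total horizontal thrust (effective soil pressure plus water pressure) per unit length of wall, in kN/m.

119 kN/m

K_a = tan²(45° − φ/2) = 0.2948.
γ' = 20.8 − 9.81 = 10.99 kN/m³. Depth below WT = 2.4 m.
σ'_h at WT = K_a γ d_w = 19.95 kPa; at base = 19.95 + K_a γ' × 2.4 = 27.72 kPa.
P₁ (0–3.4 m) = ½×19.95×3.4 = 33.91. P₂ (3.4–5.8 m) = ½(19.95+27.72)×2.4 = 57.20.
P_w = ½ γ_w h₂² = 0.5×9.81×2.4² = 28.25. Total = 33.91+57.20+28.25 = 119.4 kN/m.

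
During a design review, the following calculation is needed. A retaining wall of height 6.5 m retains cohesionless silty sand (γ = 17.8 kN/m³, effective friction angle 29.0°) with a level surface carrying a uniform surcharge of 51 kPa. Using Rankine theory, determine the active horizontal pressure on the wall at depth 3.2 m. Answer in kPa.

37.5 kPa

K_a = (1 − sin φ)/(1 + sin φ) = 0.3470.
σ_v = γz + q = 17.8 × 3.2 + 51 = 108.0 kPa.
σ_h = K_a σ_v = 0.3470 × 108.0 = 37.46 kPa.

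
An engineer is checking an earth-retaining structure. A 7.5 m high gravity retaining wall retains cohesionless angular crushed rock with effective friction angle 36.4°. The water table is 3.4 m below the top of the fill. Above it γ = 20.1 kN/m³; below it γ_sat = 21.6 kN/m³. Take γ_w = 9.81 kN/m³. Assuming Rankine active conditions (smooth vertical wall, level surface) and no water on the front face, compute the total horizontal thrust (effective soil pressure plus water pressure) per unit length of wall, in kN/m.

K_a = tan²(45° − φ/2) = 0.2552.
γ' = 21.6 − 9.81 = 11.79 kN/m³. Depth below WT = 4.1 m.
σ'_h at WT = K_a γ d_w = 17.44 kPa; at base = 17.44 + K_a γ' × 4.1 = 29.77 kPa.
P₁ (0–3.4 m) = ½×17.44×3.4 = 29.64. P₂ (3.4–7.5 m) = ½(17.44+29.77)×4.1 = 96.78.
P_w = ½ γ_w h₂² = 0.5×9.81×4.1² = 82.45. Total = 29.64+96.78+82.45 = 208.9 kN/m.

209 kN/m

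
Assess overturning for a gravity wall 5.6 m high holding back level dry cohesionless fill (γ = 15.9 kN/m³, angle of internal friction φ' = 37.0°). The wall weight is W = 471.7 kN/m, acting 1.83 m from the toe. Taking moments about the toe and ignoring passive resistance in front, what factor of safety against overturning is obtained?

7.46

K_a = tan²(45° − 37.0°/2) = 0.2486.
P_a = ½K_aγH² = 0.5×0.2486×15.9×5.6² = 61.97 kN/m, acting at H/3 = 1.867 m above the base.
Overturning moment M_o = P_a × H/3 = 61.97 × 1.867 = 115.7.
Resisting moment M_r = W × 1.83 = 471.7 × 1.83 = 863.2.
FS_overturning = M_r/M_o = 863.2/115.7 = 7.462.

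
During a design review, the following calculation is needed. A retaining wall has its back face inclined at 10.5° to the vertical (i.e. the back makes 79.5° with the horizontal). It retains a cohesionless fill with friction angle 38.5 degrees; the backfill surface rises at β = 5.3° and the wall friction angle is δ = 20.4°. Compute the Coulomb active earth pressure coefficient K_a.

K_a = sin²(α+φ) / [sin²α · sin(α−δ) · (1 + √{sin(φ+δ)sin(φ−β) / (sin(α−δ)sin(α+β))})²].
With α = 79.5°, φ = 38.5°, δ = 20.4°, β = 5.3°: K_a = 0.3101.

0.310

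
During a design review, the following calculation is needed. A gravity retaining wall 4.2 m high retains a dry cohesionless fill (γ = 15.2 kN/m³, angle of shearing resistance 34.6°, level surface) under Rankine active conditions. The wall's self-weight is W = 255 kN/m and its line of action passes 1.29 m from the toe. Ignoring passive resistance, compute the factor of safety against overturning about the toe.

K_a = tan²(45° − 34.6°/2) = 0.2756.
P_a = ½K_aγH² = 0.5×0.2756×15.2×4.2² = 36.95 kN/m, acting at H/3 = 1.400 m above the base.
Overturning moment M_o = P_a × H/3 = 36.95 × 1.400 = 51.73.
Resisting moment M_r = W × 1.29 = 255 × 1.29 = 328.9.
FS_overturning = M_r/M_o = 328.9/51.73 = 6.358.

6.36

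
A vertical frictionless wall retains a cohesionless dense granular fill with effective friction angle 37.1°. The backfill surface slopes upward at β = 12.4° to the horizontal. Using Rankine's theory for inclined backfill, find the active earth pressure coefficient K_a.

0.262

K_a = cos β · (cos β − √(cos²β − cos²φ)) / (cos β + √(cos²β − cos²φ)).
cos β = 0.9767, cos φ = 0.7976, √(cos²β − cos²φ) = 0.5637.
K_a = 0.9767 × (0.9767 − 0.5637)/(0.9767 + 0.5637) = 0.2619.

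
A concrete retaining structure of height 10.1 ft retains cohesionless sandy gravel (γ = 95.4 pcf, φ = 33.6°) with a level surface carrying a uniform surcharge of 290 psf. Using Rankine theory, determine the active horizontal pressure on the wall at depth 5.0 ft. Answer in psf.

K_a = (1 − sin φ)/(1 + sin φ) = 0.2875.
σ_v = γz + q = 95.4 × 5.0 + 290 = 767.0 psf.
σ_h = K_a σ_v = 0.2875 × 767.0 = 220.5 psf.

221 psf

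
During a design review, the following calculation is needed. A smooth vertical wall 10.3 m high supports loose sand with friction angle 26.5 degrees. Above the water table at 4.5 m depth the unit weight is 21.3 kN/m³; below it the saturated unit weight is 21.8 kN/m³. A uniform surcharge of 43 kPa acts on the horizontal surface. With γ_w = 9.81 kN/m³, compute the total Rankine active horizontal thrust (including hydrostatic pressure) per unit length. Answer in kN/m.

707 kN/m

K_a = tan²(45° − φ/2) = 0.3829.
γ' = 21.8 − 9.81 = 11.99 kN/m³. h₂ = H − d_w = 5.8 m.
σ'_h: at surface K_a·q = 16.47; at WT K_a(q+γd_w) = 53.17; at base K_a(q+γd_w+γ'h₂) = 79.80 kPa.
P₁ = ½(16.47+53.17)×4.5 = 156.7; P₂ = ½(53.17+79.80)×5.8 = 385.6; P_w = ½γ_w h₂² = 165.0.
Total = 156.7+385.6+165.0 = 707.3 kN/m.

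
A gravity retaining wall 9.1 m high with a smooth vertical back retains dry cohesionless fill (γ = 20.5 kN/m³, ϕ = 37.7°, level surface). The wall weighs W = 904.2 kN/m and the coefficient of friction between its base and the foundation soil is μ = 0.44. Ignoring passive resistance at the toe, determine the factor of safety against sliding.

1.94

K_a = tan²(45° − 37.7°/2) = 0.2411.
P_a = ½K_aγH² = 0.5×0.2411×20.5×9.1² = 204.6 kN/m, acting at H/3 = 3.033 m above the base.
FS_sliding = μW / P_a = 0.44×904.2 / 204.6 = 1.944.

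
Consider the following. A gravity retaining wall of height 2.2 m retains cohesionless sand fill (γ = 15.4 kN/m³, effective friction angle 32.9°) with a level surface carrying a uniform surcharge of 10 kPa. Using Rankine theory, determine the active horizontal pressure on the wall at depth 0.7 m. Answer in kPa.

K_a = (1 − sin φ)/(1 + sin φ) = 0.2960.
σ_v = γz + q = 15.4 × 0.7 + 10 = 20.78 kPa.
σ_h = K_a σ_v = 0.2960 × 20.78 = 6.151 kPa.

6.15 kPa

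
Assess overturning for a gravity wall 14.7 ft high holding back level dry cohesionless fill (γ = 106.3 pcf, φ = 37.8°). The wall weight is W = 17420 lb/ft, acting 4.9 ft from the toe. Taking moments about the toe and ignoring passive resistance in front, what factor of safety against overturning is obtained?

6.32

K_a = tan²(45° − 37.8°/2) = 0.2400.
P_a = ½K_aγH² = 0.5×0.2400×106.3×14.7² = 2756 lb/ft, acting at H/3 = 4.900 ft above the base.
Overturning moment M_o = P_a × H/3 = 2756 × 4.900 = 13510.
Resisting moment M_r = W × 4.9 = 17420 × 4.9 = 85360.
FS_overturning = M_r/M_o = 85360/13510 = 6.320.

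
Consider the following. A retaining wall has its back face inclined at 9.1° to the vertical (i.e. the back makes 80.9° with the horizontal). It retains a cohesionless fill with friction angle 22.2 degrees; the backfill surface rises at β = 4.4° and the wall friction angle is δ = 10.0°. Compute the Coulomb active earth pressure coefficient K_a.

K_a = sin²(α+φ) / [sin²α · sin(α−δ) · (1 + √{sin(φ+δ)sin(φ−β) / (sin(α−δ)sin(α+β))})²].
With α = 80.9°, φ = 22.2°, δ = 10.0°, β = 4.4°: K_a = 0.5136.

0.514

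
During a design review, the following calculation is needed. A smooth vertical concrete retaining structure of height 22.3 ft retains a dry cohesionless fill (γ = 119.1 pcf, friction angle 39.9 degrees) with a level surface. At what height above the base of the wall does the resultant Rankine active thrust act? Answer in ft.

K_a = 0.2184.
The pressure distribution is triangular, so the resultant acts at H/3 above the base = 22.3/3 = 7.433 ft.

7.43 ft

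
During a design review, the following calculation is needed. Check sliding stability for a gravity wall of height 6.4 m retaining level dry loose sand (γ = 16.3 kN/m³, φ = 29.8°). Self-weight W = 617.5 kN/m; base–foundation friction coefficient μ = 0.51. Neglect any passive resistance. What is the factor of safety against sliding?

2.81

K_a = tan²(45° − 29.8°/2) = 0.3360.
P_a = ½K_aγH² = 0.5×0.3360×16.3×6.4² = 112.2 kN/m, acting at H/3 = 2.133 m above the base.
FS_sliding = μW / P_a = 0.51×617.5 / 112.2 = 2.807.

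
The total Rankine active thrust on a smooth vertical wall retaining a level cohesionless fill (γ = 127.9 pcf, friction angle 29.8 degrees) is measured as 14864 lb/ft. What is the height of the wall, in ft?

26.3 ft

K_a = 0.3360. P_a = ½ K_a γ H² ⇒ H = √(2P_a/(K_a γ)).
H = √(2×14864/(0.3360×127.9)) = 26.30 ft.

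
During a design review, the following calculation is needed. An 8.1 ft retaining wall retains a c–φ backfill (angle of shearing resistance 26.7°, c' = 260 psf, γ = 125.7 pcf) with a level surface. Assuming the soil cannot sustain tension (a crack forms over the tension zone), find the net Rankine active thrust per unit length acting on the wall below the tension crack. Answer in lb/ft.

K_a = 0.3800; √K_a = 0.6164.
Tension-crack depth z_c = 2c/(γ√K_a) = 2×260/(125.7×0.6164) = 6.711 ft.
σ_a at base = K_a γ H − 2c√K_a = 0.3800×125.7×8.1 − 2×260×0.6164 = 66.33 psf.
P_a = ½ × 66.33 × (H − z_c) = 0.5×66.33×1.389 = 46.06 lb/ft.

46.1 lb/ft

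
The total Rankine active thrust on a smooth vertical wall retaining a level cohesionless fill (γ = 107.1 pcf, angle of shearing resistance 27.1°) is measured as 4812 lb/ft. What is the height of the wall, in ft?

15.5 ft

K_a = 0.3741. P_a = ½ K_a γ H² ⇒ H = √(2P_a/(K_a γ)).
H = √(2×4812/(0.3741×107.1)) = 15.50 ft.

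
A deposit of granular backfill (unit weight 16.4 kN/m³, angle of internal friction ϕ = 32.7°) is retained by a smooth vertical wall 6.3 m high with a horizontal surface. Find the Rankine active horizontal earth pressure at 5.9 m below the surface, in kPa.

28.9 kPa

K_a = (1 − sin φ)/(1 + sin φ) = 0.2985.
σ_h = K_a γ z = 0.2985 × 16.4 × 5.9 = 28.88 kPa.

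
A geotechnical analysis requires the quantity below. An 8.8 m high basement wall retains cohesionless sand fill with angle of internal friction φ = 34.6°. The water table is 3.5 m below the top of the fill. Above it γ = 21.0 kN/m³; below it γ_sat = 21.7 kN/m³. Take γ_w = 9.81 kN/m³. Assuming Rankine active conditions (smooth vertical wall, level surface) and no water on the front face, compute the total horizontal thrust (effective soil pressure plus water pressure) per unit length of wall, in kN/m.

327 kN/m

K_a = tan²(45° − φ/2) = 0.2756.
γ' = 21.7 − 9.81 = 11.89 kN/m³. Depth below WT = 5.3 m.
σ'_h at WT = K_a γ d_w = 20.26 kPa; at base = 20.26 + K_a γ' × 5.3 = 37.63 kPa.
P₁ (0–3.5 m) = ½×20.26×3.5 = 35.45. P₂ (3.5–8.8 m) = ½(20.26+37.63)×5.3 = 153.4.
P_w = ½ γ_w h₂² = 0.5×9.81×5.3² = 137.8. Total = 35.45+153.4+137.8 = 326.6 kN/m.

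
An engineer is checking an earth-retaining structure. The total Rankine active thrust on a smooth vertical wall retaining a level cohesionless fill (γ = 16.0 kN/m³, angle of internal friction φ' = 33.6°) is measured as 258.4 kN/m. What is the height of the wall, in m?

K_a = 0.2875. P_a = ½ K_a γ H² ⇒ H = √(2P_a/(K_a γ)).
H = √(2×258.4/(0.2875×16.0)) = 10.60 m.

10.6 m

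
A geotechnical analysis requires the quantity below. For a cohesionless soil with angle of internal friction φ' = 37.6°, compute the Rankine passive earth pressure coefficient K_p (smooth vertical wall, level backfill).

4.13

K_p = (1 + sin φ)/(1 − sin φ) = tan²(45° + 37.6°/2) = 4.130.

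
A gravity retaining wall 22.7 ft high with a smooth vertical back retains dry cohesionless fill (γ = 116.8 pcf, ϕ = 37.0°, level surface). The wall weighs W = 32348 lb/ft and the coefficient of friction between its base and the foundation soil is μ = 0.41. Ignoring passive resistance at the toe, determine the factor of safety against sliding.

K_a = tan²(45° − 37.0°/2) = 0.2486.
P_a = ½K_aγH² = 0.5×0.2486×116.8×22.7² = 7481 lb/ft, acting at H/3 = 7.567 ft above the base.
FS_sliding = μW / P_a = 0.41×32348 / 7481 = 1.773.

1.77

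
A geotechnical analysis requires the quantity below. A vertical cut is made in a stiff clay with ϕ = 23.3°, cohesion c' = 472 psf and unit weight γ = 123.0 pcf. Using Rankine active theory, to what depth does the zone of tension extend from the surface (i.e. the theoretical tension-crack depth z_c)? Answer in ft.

11.7 ft

K_a = tan²(45° − 23.3°/2) = 0.4331; √K_a = 0.6581.
The active pressure is zero where K_a γ z = 2c√K_a, so z_c = 2c/(γ√K_a) = 2×472/(123.0×0.6581) = 11.66 ft.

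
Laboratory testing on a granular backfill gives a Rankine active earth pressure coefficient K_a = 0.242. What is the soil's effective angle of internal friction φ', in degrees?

37.6°

K_a = tan²(45° − φ/2) ⇒ 45° − φ/2 = arctan(√0.242) = 26.19°.
φ = 2(45° − 26.19°) = 37.61°.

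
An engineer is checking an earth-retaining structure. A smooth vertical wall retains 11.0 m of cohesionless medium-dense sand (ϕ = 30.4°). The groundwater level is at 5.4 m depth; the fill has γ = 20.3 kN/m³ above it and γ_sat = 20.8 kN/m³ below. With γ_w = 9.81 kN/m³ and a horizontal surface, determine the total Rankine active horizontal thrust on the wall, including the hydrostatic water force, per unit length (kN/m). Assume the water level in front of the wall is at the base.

K_a = tan²(45° − φ/2) = 0.3280.
γ' = 20.8 − 9.81 = 10.99 kN/m³. Depth below WT = 5.6 m.
σ'_h at WT = K_a γ d_w = 35.95 kPa; at base = 35.95 + K_a γ' × 5.6 = 56.14 kPa.
P₁ (0–5.4 m) = ½×35.95×5.4 = 97.08. P₂ (5.4–11.0 m) = ½(35.95+56.14)×5.6 = 257.9.
P_w = ½ γ_w h₂² = 0.5×9.81×5.6² = 153.8. Total = 97.08+257.9+153.8 = 508.8 kN/m.

509 kN/m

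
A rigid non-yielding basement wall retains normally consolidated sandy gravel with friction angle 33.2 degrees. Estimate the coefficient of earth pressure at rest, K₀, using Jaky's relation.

K₀ = 1 − sin φ' = 1 − sin 33.2° = 0.4524.

0.452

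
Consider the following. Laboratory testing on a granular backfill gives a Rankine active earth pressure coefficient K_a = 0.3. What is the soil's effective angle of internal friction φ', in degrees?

K_a = tan²(45° − φ/2) ⇒ 45° − φ/2 = arctan(√0.3) = 28.71°.
φ = 2(45° − 28.71°) = 32.58°.

32.6°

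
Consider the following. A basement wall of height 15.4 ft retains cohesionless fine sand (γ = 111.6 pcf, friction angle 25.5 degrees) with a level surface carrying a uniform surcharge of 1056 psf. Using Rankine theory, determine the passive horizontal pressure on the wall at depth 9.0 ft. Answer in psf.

K_p = (1 + sin φ)/(1 − sin φ) = 2.512.
σ_v = γz + q = 111.6 × 9.0 + 1056 = 2060 psf.
σ_h = K_p σ_v = 2.512 × 2060 = 5176 psf.

5180 psf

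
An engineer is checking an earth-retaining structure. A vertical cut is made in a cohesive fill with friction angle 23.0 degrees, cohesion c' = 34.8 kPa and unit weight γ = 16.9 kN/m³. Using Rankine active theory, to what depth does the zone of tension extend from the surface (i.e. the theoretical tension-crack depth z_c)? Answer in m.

K_a = tan²(45° − 23.0°/2) = 0.4381; √K_a = 0.6619.
The active pressure is zero where K_a γ z = 2c√K_a, so z_c = 2c/(γ√K_a) = 2×34.8/(16.9×0.6619) = 6.222 m.

6.22 m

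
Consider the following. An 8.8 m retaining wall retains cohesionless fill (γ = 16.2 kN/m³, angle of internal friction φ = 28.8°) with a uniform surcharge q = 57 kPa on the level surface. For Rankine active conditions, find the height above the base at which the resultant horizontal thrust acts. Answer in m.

K_a = 0.3498.
Triangular part P₁ = ½K_aγH² = 219.4 at H/3 = 2.933 m; rectangular part P₂ = K_a q H = 175.4 at H/2 = 4.400 m.
ȳ = (P₁·2.933 + P₂·4.400)/(P₁+P₂) = 3.585 m.

3.59 m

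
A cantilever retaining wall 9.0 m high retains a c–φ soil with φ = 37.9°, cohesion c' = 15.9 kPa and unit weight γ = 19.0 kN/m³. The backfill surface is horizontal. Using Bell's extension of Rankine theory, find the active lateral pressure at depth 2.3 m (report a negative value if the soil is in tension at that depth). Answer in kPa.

-5.10 kPa

K_a = (1 − sin φ)/(1 + sin φ) = 0.2389.
σ_a = K_a γ z − 2c√K_a = 0.2389×19.0×2.3 − 2×15.9×0.4888 = -5.103 kPa.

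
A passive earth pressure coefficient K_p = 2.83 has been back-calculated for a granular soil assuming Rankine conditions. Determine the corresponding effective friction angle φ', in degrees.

28.5°

K_p = (1+sin φ)/(1−sin φ) ⇒ sin φ = (K_p − 1)/(K_p + 1) = 0.4778.
φ = arcsin(0.4778) = 28.54°.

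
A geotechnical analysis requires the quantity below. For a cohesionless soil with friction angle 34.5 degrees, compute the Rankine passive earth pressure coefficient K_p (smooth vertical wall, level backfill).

3.61

K_p = (1 + sin φ)/(1 − sin φ) = tan²(45° + 34.5°/2) = 3.613.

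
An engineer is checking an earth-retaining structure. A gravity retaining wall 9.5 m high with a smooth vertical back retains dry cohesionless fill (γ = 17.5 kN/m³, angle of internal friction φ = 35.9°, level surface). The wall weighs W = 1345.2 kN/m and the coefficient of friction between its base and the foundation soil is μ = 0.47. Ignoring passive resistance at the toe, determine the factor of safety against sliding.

3.07

K_a = tan²(45° − 35.9°/2) = 0.2607.
P_a = ½K_aγH² = 0.5×0.2607×17.5×9.5² = 205.9 kN/m, acting at H/3 = 3.167 m above the base.
FS_sliding = μW / P_a = 0.47×1345.2 / 205.9 = 3.071.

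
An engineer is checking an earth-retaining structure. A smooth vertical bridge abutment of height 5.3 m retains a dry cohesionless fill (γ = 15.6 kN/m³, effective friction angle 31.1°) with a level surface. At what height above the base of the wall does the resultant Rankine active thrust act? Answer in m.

K_a = 0.3188.
The pressure distribution is triangular, so the resultant acts at H/3 above the base = 5.3/3 = 1.767 m.

1.77 m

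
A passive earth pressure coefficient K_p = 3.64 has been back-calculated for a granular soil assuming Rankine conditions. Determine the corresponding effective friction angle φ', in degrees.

K_p = (1+sin φ)/(1−sin φ) ⇒ sin φ = (K_p − 1)/(K_p + 1) = 0.5690.
φ = arcsin(0.5690) = 34.68°.

34.7°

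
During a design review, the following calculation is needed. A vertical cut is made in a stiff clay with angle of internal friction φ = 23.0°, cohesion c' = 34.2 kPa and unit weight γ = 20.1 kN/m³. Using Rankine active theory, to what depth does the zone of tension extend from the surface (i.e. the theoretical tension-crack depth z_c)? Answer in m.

5.14 m

K_a = tan²(45° − 23.0°/2) = 0.4381; √K_a = 0.6619.
The active pressure is zero where K_a γ z = 2c√K_a, so z_c = 2c/(γ√K_a) = 2×34.2/(20.1×0.6619) = 5.141 m.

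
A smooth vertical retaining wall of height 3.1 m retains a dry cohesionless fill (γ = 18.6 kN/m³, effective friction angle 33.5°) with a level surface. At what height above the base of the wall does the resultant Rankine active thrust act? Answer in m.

1.03 m

K_a = 0.2887.
The pressure distribution is triangular, so the resultant acts at H/3 above the base = 3.1/3 = 1.033 m.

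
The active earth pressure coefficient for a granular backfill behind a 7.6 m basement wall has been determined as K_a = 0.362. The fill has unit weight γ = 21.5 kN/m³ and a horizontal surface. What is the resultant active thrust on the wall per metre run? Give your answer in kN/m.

P = ½ K_a γ H² = 0.5 × 0.362 × 21.5 × 7.6² = 224.8 kN/m.

225 kN/m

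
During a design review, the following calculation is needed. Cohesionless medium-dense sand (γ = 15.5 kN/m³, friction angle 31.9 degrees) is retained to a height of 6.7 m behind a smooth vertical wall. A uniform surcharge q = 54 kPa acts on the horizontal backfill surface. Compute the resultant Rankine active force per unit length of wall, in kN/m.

219 kN/m

K_a = tan²(45° − φ/2) = 0.3085.
Soil triangle: ½ K_a γ H² = 0.5×0.3085×15.5×6.7² = 107.3 kN/m.
Surcharge rectangle: K_a q H = 0.3085×54×6.7 = 111.6 kN/m.
Total = 107.3 + 111.6 = 219.0 kN/m.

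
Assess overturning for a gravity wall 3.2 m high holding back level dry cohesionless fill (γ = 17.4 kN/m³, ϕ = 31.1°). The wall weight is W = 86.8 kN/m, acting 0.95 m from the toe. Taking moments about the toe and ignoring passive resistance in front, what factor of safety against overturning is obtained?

2.72

K_a = tan²(45° − 31.1°/2) = 0.3188.
P_a = ½K_aγH² = 0.5×0.3188×17.4×3.2² = 28.40 kN/m, acting at H/3 = 1.067 m above the base.
Overturning moment M_o = P_a × H/3 = 28.40 × 1.067 = 30.29.
Resisting moment M_r = W × 0.95 = 86.8 × 0.95 = 82.46.
FS_overturning = M_r/M_o = 82.46/30.29 = 2.722.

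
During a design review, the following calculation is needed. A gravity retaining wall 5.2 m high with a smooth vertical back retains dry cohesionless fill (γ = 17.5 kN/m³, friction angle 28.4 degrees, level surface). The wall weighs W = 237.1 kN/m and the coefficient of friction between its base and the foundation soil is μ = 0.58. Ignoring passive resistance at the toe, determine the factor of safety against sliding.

1.64

K_a = tan²(45° − 28.4°/2) = 0.3554.
P_a = ½K_aγH² = 0.5×0.3554×17.5×5.2² = 84.08 kN/m, acting at H/3 = 1.733 m above the base.
FS_sliding = μW / P_a = 0.58×237.1 / 84.08 = 1.636.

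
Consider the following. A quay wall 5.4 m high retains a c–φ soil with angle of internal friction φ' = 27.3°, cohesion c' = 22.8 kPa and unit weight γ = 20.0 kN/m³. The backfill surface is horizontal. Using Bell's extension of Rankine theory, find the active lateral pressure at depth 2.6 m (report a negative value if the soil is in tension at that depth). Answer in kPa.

K_a = (1 − sin φ)/(1 + sin φ) = 0.3711.
σ_a = K_a γ z − 2c√K_a = 0.3711×20.0×2.6 − 2×22.8×0.6092 = -8.481 kPa.

-8.48 kPa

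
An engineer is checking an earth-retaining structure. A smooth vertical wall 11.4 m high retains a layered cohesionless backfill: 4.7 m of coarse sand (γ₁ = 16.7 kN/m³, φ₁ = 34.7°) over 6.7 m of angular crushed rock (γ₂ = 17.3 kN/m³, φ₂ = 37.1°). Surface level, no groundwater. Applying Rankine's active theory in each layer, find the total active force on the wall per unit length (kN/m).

K_a1 = tan²(45°−34.7°/2) = 0.2745; K_a2 = tan²(45°−37.1°/2) = 0.2475.
Layer 1: σ at base = K_a1 γ₁ h₁ = 21.54 kPa; P₁ = ½×21.54×4.7 = 50.63.
Layer 2: σ_v at top = γ₁h₁ = 78.49; σ_h top = K_a2×78.49 = 19.43; σ_h base = K_a2×(78.49+17.3×6.7) = 48.11.
P₂ = ½(19.43+48.11)×6.7 = 226.3. Total P_a = 50.63+226.3 = 276.9 kN/m.

277 kN/m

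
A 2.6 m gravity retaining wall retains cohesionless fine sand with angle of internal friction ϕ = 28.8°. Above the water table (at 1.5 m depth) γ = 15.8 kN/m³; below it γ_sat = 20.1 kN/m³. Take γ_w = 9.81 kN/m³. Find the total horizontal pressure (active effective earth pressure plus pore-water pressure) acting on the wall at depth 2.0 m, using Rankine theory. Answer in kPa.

15.0 kPa

K_a = (1 − sin φ)/(1 + sin φ) = 0.3498.
γ' = 20.1 − 9.81 = 10.29 kN/m³.
Effective vertical stress at 2.0 m: σ'_v = 15.8×1.5 + 10.29×0.500 = 28.85 kPa.
σ'_h = K_a σ'_v = 0.3498 × 28.85 = 10.09 kPa; u = γ_w × 0.500 = 4.905 kPa.
Total σ_h = 10.09 + 4.905 = 14.99 kPa.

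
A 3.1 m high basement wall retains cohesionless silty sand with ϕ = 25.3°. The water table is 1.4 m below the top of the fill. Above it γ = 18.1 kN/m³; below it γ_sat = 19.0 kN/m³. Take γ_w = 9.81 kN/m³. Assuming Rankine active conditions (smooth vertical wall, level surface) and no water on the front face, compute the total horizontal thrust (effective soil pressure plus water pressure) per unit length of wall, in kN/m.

43.9 kN/m

K_a = tan²(45° − φ/2) = 0.4012.
γ' = 19.0 − 9.81 = 9.190 kN/m³. Depth below WT = 1.7 m.
σ'_h at WT = K_a γ d_w = 10.17 kPa; at base = 10.17 + K_a γ' × 1.7 = 16.43 kPa.
P₁ (0–1.4 m) = ½×10.17×1.4 = 7.116. P₂ (1.4–3.1 m) = ½(10.17+16.43)×1.7 = 22.61.
P_w = ½ γ_w h₂² = 0.5×9.81×1.7² = 14.18. Total = 7.116+22.61+14.18 = 43.90 kN/m.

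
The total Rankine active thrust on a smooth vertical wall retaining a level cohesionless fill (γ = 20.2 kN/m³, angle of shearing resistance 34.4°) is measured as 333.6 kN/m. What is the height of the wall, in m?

10.9 m

K_a = 0.2780. P_a = ½ K_a γ H² ⇒ H = √(2P_a/(K_a γ)).
H = √(2×333.6/(0.2780×20.2)) = 10.90 m.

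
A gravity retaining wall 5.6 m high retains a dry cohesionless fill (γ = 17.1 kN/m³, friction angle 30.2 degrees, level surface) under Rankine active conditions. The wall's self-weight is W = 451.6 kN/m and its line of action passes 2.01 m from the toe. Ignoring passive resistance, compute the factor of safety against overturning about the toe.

K_a = tan²(45° − 30.2°/2) = 0.3307.
P_a = ½K_aγH² = 0.5×0.3307×17.1×5.6² = 88.66 kN/m, acting at H/3 = 1.867 m above the base.
Overturning moment M_o = P_a × H/3 = 88.66 × 1.867 = 165.5.
Resisting moment M_r = W × 2.01 = 451.6 × 2.01 = 907.7.
FS_overturning = M_r/M_o = 907.7/165.5 = 5.485.

5.48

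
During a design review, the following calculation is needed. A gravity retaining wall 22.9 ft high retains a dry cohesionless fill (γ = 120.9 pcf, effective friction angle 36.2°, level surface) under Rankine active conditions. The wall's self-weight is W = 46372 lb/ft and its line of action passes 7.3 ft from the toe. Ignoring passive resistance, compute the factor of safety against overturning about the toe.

K_a = tan²(45° − 36.2°/2) = 0.2574.
P_a = ½K_aγH² = 0.5×0.2574×120.9×22.9² = 8159 lb/ft, acting at H/3 = 7.633 ft above the base.
Overturning moment M_o = P_a × H/3 = 8159 × 7.633 = 62280.
Resisting moment M_r = W × 7.3 = 46372 × 7.3 = 338500.
FS_overturning = M_r/M_o = 338500/62280 = 5.435.

5.44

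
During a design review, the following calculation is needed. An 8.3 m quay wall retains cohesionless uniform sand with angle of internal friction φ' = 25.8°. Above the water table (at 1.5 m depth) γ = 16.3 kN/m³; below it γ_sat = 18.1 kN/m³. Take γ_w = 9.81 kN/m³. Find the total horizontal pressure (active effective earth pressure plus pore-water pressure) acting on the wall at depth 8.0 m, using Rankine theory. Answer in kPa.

K_a = (1 − sin φ)/(1 + sin φ) = 0.3935.
γ' = 18.1 − 9.81 = 8.290 kN/m³.
Effective vertical stress at 8.0 m: σ'_v = 16.3×1.5 + 8.290×6.50 = 78.34 kPa.
σ'_h = K_a σ'_v = 0.3935 × 78.34 = 30.83 kPa; u = γ_w × 6.50 = 63.77 kPa.
Total σ_h = 30.83 + 63.77 = 94.59 kPa.

94.6 kPa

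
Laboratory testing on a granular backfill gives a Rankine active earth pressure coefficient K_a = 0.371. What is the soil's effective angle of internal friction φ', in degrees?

27.3°

K_a = tan²(45° − φ/2) ⇒ 45° − φ/2 = arctan(√0.371) = 31.35°.
φ = 2(45° − 31.35°) = 27.31°.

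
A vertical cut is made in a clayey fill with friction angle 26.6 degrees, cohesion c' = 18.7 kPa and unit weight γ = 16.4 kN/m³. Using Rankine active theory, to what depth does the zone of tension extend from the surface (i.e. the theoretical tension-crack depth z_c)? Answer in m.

3.69 m

K_a = tan²(45° − 26.6°/2) = 0.3814; √K_a = 0.6176.
The active pressure is zero where K_a γ z = 2c√K_a, so z_c = 2c/(γ√K_a) = 2×18.7/(16.4×0.6176) = 3.692 m.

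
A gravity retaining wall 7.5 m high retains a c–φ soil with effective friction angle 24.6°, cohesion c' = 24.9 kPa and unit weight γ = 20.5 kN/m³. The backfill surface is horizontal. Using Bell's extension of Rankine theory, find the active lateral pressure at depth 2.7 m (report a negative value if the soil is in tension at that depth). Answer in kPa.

K_a = (1 − sin φ)/(1 + sin φ) = 0.4121.
σ_a = K_a γ z − 2c√K_a = 0.4121×20.5×2.7 − 2×24.9×0.6420 = -9.159 kPa.

-9.16 kPa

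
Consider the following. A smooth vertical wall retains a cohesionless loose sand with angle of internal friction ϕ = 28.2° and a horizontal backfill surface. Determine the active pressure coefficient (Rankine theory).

0.358

K_a = tan²(45° − φ/2) = tan²(30.90°) = 0.3582.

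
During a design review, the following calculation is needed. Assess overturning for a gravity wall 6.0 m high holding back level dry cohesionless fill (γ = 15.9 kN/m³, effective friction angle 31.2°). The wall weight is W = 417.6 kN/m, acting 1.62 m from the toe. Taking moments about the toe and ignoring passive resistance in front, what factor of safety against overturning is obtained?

3.72

K_a = tan²(45° − 31.2°/2) = 0.3175.
P_a = ½K_aγH² = 0.5×0.3175×15.9×6.0² = 90.87 kN/m, acting at H/3 = 2.000 m above the base.
Overturning moment M_o = P_a × H/3 = 90.87 × 2.000 = 181.7.
Resisting moment M_r = W × 1.62 = 417.6 × 1.62 = 676.5.
FS_overturning = M_r/M_o = 676.5/181.7 = 3.722.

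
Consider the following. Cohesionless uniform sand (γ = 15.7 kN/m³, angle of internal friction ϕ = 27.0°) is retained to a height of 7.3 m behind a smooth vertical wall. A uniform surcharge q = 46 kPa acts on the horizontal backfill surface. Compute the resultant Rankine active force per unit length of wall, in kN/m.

K_a = tan²(45° − φ/2) = 0.3755.
Soil triangle: ½ K_a γ H² = 0.5×0.3755×15.7×7.3² = 157.1 kN/m.
Surcharge rectangle: K_a q H = 0.3755×46×7.3 = 126.1 kN/m.
Total = 157.1 + 126.1 = 283.2 kN/m.

283 kN/m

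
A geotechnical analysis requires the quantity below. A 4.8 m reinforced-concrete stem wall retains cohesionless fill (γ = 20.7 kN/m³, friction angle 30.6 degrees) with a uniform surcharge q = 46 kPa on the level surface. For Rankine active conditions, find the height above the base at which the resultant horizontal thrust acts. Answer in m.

1.98 m

K_a = 0.3253.
Triangular part P₁ = ½K_aγH² = 77.58 at H/3 = 1.600 m; rectangular part P₂ = K_a q H = 71.84 at H/2 = 2.400 m.
ȳ = (P₁·1.600 + P₂·2.400)/(P₁+P₂) = 1.985 m.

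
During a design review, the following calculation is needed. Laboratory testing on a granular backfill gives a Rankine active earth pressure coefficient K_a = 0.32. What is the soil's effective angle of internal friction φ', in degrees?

31.0°

K_a = tan²(45° − φ/2) ⇒ 45° − φ/2 = arctan(√0.32) = 29.50°.
φ = 2(45° − 29.50°) = 31.01°.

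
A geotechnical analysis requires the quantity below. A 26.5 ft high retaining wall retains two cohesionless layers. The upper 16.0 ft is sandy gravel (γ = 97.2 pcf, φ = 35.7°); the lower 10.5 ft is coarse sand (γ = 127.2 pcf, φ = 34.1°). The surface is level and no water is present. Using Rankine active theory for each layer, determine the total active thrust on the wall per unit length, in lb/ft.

9840 lb/ft

K_a1 = tan²(45°−35.7°/2) = 0.2630; K_a2 = tan²(45°−34.1°/2) = 0.2815.
Layer 1: σ at base = K_a1 γ₁ h₁ = 409.0 psf; P₁ = ½×409.0×16.0 = 3272.
Layer 2: σ_v at top = γ₁h₁ = 1555; σ_h top = K_a2×1555 = 437.8; σ_h base = K_a2×(1555+127.2×10.5) = 813.8.
P₂ = ½(437.8+813.8)×10.5 = 6571. Total P_a = 3272+6571 = 9843 lb/ft.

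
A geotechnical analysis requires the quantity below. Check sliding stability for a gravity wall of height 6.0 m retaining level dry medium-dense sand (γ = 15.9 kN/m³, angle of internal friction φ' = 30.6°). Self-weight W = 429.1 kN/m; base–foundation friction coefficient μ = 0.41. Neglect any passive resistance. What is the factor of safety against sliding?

1.89

K_a = tan²(45° − 30.6°/2) = 0.3253.
P_a = ½K_aγH² = 0.5×0.3253×15.9×6.0² = 93.11 kN/m, acting at H/3 = 2.000 m above the base.
FS_sliding = μW / P_a = 0.41×429.1 / 93.11 = 1.889.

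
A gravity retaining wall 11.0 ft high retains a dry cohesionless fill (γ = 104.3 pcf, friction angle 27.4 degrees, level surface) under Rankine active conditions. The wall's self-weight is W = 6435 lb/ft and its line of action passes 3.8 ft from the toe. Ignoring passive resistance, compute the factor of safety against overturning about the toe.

K_a = tan²(45° − 27.4°/2) = 0.3697.
P_a = ½K_aγH² = 0.5×0.3697×104.3×11.0² = 2333 lb/ft, acting at H/3 = 3.667 ft above the base.
Overturning moment M_o = P_a × H/3 = 2333 × 3.667 = 8553.
Resisting moment M_r = W × 3.8 = 6435 × 3.8 = 24450.
FS_overturning = M_r/M_o = 24450/8553 = 2.859.

2.86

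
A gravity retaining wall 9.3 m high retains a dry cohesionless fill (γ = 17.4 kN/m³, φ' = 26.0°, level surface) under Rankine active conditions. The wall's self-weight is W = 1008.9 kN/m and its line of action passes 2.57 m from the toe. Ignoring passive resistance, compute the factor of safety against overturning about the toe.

K_a = tan²(45° − 26.0°/2) = 0.3905.
P_a = ½K_aγH² = 0.5×0.3905×17.4×9.3² = 293.8 kN/m, acting at H/3 = 3.100 m above the base.
Overturning moment M_o = P_a × H/3 = 293.8 × 3.100 = 910.8.
Resisting moment M_r = W × 2.57 = 1008.9 × 2.57 = 2593.
FS_overturning = M_r/M_o = 2593/910.8 = 2.847.

2.85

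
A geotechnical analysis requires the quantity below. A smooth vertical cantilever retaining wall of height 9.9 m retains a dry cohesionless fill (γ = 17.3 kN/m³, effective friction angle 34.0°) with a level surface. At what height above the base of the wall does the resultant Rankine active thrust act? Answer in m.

K_a = 0.2827.
The pressure distribution is triangular, so the resultant acts at H/3 above the base = 9.9/3 = 3.300 m.

3.30 m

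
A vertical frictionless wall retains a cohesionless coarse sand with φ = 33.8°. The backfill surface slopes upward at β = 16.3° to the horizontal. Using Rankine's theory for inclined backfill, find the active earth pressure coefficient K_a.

K_a = cos β · (cos β − √(cos²β − cos²φ)) / (cos β + √(cos²β − cos²φ)).
cos β = 0.9598, cos φ = 0.8310, √(cos²β − cos²φ) = 0.4803.
K_a = 0.9598 × (0.9598 − 0.4803)/(0.9598 + 0.4803) = 0.3196.

0.320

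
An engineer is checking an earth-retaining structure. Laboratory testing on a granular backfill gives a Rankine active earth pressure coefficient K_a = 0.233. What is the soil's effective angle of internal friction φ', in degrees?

38.5°

K_a = tan²(45° − φ/2) ⇒ 45° − φ/2 = arctan(√0.233) = 25.77°.
φ = 2(45° − 25.77°) = 38.47°.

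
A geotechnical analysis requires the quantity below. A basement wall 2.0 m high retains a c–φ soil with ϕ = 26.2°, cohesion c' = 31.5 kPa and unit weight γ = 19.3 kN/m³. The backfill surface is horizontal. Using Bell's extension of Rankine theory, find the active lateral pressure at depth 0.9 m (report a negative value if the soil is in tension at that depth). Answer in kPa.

-32.5 kPa

K_a = (1 − sin φ)/(1 + sin φ) = 0.3874.
σ_a = K_a γ z − 2c√K_a = 0.3874×19.3×0.9 − 2×31.5×0.6224 = -32.48 kPa.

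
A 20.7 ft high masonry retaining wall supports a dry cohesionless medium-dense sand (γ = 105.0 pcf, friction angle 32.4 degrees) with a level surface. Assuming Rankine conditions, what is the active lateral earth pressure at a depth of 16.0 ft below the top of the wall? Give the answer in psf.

K_a = (1 − sin φ)/(1 + sin φ) = 0.3022.
σ_h = K_a γ z = 0.3022 × 105.0 × 16.0 = 507.7 psf.

508 psf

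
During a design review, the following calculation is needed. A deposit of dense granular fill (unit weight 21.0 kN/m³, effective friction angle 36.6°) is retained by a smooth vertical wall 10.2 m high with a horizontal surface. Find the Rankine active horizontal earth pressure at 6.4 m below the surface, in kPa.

K_a = (1 − sin φ)/(1 + sin φ) = 0.2530.
σ_h = K_a γ z = 0.2530 × 21.0 × 6.4 = 34.00 kPa.

34.0 kPa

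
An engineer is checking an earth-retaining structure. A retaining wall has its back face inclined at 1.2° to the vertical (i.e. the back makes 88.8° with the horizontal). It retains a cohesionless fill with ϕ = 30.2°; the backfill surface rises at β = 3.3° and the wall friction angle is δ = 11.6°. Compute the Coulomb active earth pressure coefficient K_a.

0.324

K_a = sin²(α+φ) / [sin²α · sin(α−δ) · (1 + √{sin(φ+δ)sin(φ−β) / (sin(α−δ)sin(α+β))})²].
With α = 88.8°, φ = 30.2°, δ = 11.6°, β = 3.3°: K_a = 0.3240.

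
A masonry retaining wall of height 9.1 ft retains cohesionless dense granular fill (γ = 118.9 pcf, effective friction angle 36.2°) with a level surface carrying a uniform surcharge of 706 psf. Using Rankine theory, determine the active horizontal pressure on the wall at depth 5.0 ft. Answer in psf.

K_a = (1 − sin φ)/(1 + sin φ) = 0.2574.
σ_v = γz + q = 118.9 × 5.0 + 706 = 1300 psf.
σ_h = K_a σ_v = 0.2574 × 1300 = 334.7 psf.

335 psf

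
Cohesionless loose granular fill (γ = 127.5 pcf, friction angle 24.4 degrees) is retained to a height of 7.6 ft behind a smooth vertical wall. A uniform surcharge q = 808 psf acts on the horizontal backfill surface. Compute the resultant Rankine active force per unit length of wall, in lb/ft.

4080 lb/ft

K_a = tan²(45° − φ/2) = 0.4153.
Soil triangle: ½ K_a γ H² = 0.5×0.4153×127.5×7.6² = 1529 lb/ft.
Surcharge rectangle: K_a q H = 0.4153×808×7.6 = 2550 lb/ft.
Total = 1529 + 2550 = 4080 lb/ft.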